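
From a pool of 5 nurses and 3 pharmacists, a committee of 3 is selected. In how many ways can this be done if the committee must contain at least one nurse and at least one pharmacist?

Unrestricted: C(8,3) = 56 ways to pick any 3 of the 8.
Selections missing a whole group: no nurses → C(3,3) = 1; no pharmacists → C(5,3) = 10.
Both groups omitted at once is impossible, so 56 − 11 = 45.

45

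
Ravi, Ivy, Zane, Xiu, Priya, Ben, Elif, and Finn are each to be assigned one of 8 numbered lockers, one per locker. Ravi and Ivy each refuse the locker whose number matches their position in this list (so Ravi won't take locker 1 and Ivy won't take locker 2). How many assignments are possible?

30960

Let Aᵢ (for i ∈ {1, 2}) be the placements that put person i in their forbidden locker. Any j of these fix j positions, leaving (8−j)! ways to fill the rest, and there are C(2,j) ways to pick which j.
By inclusion–exclusion, the number of valid placements is Σ_{j=0}^{2} (−1)^j C(2,j)·(8−j)!.
Computing: 40320 − 10080 + 720 = 30960.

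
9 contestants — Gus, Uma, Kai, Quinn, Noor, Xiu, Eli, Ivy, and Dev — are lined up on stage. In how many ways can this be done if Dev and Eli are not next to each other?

Of the 9! = 362880 arrangements, those with Dev and Eli adjacent number 2 × 8! = 80640 (treat the pair as a block with 2 internal orders).
Complementary counting: 362880 − 80640 = 282240.

282240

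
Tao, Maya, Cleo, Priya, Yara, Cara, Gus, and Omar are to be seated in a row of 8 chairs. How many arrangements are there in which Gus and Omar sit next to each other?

10080

Glue Gus and Omar into one block (2 internal orders), leaving 7 units to arrange in a row.
That gives 2 × 7! = 2 × 5040 = 10080.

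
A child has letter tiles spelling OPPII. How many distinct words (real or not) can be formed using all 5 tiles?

Letter multiplicities in OPPII: I×2, O×1, P×2.
The number of distinct arrangements is 5!/(2!·2!) = 120/4 = 30.

30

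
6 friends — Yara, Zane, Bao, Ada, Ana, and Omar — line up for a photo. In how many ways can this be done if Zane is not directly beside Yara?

There are 6! = 720 arrangements in all. If Zane and Yara are adjacent, merging them into one block gives 2·(5)! = 240 arrangements.
Complementary counting: 720 − 240 = 480.

480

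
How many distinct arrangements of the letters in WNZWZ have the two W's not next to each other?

Total arrangements of WNZWZ: 5!/(2!·2!) = 30.
Arrangements with the W's together: treat WW as one letter, giving (4)!/(2!) = 12.
Subtracting, 30 − 12 = 18 arrangements keep the W's apart.

18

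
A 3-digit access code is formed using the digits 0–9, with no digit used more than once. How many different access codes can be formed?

This is a permutation of 3 out of 10: P(10,3) = 10!/7!.
That product is 10 × 9 × 8 = 720.

720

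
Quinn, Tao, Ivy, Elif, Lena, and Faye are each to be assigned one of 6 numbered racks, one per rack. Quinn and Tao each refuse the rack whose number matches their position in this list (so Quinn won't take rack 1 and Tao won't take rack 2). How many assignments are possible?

504

Let Aᵢ (for i ∈ {1, 2}) be the placements that put person i in their forbidden rack. Any j of these fix j positions, leaving (6−j)! ways to fill the rest, and there are C(2,j) ways to pick which j.
By inclusion–exclusion, the number of valid placements is Σ_{j=0}^{2} (−1)^j C(2,j)·(6−j)!.
Computing: 720 − 240 + 24 = 504.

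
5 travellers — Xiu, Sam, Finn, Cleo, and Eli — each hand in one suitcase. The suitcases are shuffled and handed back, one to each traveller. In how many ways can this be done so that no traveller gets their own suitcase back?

44

Let Aᵢ be the assignments in which traveller i gets their own suitcase. We want the size of the complement of A₁∪…∪A_5.
By inclusion–exclusion this is Σ_{j=0}^{5} (−1)^j C(5,j)·(5−j)!.
Computing: 120 − 120 + 60 − 20 + 5 − 1 = 44.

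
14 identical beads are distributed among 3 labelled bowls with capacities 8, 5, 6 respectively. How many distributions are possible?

21

Ignoring the caps, the number of non-negative solutions to x_1+…+x_3 = 14 is C(16,2) = 120.
Subtract solutions that violate a single cap (substitute x_i' = x_i − (cap_i+1)): x_1 ≥ 9 gives C(7,2) = 21; x_2 ≥ 6 gives C(10,2) = 45; x_3 ≥ 7 gives C(9,2) = 36. Together 102.
Add back pairs where two caps are both exceeded: 0 + 0 + 3 = 3.
By inclusion–exclusion the count is 120 − 102 + 3 = 21.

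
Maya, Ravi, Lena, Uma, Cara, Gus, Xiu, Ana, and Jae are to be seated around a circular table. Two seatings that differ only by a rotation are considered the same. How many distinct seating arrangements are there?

Fix one person's seat to break rotational symmetry; the remaining 8 people can be arranged in (8)! = 40320 ways.

40320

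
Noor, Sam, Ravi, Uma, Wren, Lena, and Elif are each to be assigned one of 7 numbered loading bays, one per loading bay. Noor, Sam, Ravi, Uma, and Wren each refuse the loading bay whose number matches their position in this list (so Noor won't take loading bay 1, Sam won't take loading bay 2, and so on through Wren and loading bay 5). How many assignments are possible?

Let Aᵢ (for 1 ≤ i ≤ 5) be the placements that put person i in their forbidden loading bay. Any j of these fix j positions, leaving (7−j)! ways to fill the rest, and there are C(5,j) ways to pick which j.
By inclusion–exclusion, the number of valid placements is Σ_{j=0}^{5} (−1)^j C(5,j)·(7−j)!.
Computing: 5040 − 3600 + 1200 − 240 + 30 − 2 = 2428.

2428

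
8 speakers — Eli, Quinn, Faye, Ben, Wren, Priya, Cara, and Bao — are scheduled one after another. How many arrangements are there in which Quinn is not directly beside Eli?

30240

There are 8! = 40320 arrangements in all. If Quinn and Eli are adjacent, merging them into one block gives 2·(7)! = 10080 arrangements.
Complementary counting: 40320 − 10080 = 30240.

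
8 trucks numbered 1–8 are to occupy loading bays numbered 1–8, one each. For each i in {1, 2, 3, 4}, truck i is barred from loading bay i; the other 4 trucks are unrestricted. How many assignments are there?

24024

Let Aᵢ (for 1 ≤ i ≤ 4) be the placements that put truck i in its forbidden loading bay. Any j of these fix j positions, leaving (8−j)! ways to fill the rest, and there are C(4,j) ways to pick which j.
By inclusion–exclusion, the number of valid placements is Σ_{j=0}^{4} (−1)^j C(4,j)·(8−j)!.
Computing: 40320 − 20160 + 4320 − 480 + 24 = 24024.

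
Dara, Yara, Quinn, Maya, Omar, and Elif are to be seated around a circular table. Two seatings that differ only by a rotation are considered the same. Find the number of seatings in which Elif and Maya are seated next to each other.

48

Glue Elif and Maya into a block (2 internal orders). Seating 5 units around a circle gives (4)! arrangements.
So 2 × (4)! = 2 × 24 = 48.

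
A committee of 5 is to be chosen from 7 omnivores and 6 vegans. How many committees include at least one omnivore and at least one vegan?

Unrestricted: C(13,5) = 1287 ways to pick any 5 of the 13.
Subtract selections that omit an entire group: no omnivores → C(6,5) = 6; no vegans → C(7,5) = 21.
Both groups omitted at once is impossible, so 1287 − 27 = 1260.

1260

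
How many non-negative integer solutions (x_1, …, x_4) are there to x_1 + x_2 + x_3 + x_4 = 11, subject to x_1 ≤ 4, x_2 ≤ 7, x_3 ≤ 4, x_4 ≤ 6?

Without the upper bounds there are C(14,3) = 364 ways to split 11 among 4 variables.
Subtract solutions that violate a single cap (substitute x_i' = x_i − (cap_i+1)): x_1 ≥ 5 gives C(9,3) = 84; x_2 ≥ 8 gives C(6,3) = 20; x_3 ≥ 5 gives C(9,3) = 84; x_4 ≥ 7 gives C(7,3) = 35. Together 223.
Add back pairs where two caps are both exceeded: 0 + 4 + 0 + 0 + 0 + 0 = 4.
By inclusion–exclusion the count is 364 − 223 + 4 = 145.

145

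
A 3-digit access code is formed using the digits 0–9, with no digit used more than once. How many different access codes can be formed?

720

This is a permutation of 3 out of 10: P(10,3) = 10!/7!.
10 × 9 × 8 = 720.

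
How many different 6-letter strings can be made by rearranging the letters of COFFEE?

COFFEE has 6 letters with E appearing twice and F appearing twice.
So there are 6! / (2!·2!) = 180 distinguishable arrangements.

180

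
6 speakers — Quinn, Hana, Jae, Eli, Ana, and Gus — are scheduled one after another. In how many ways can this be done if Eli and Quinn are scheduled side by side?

240

Glue Eli and Quinn into one block (2 internal orders), leaving 5 units to arrange in a row.
That gives 2 × 5! = 2 × 120 = 240.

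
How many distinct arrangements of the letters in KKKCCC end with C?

10

Fix C in the last position and arrange the remaining 5 letters.
Those 5 letters have C appearing twice and K appearing 3 times, giving (5)!/(3!·2!) = 10.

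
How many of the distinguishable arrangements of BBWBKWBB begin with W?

Fix W in the first position and arrange the remaining 7 letters.
Those 7 letters have B appearing 5 times, giving (7)!/(5!) = 42.

42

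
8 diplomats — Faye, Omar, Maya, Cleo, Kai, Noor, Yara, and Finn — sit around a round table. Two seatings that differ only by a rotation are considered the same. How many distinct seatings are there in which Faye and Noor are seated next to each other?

Treat {Faye, Noor} as one unit (2 internal orders) and seat the resulting 7 units around the table: (6)! circular arrangements.
So 2 × (6)! = 2 × 720 = 1440.

1440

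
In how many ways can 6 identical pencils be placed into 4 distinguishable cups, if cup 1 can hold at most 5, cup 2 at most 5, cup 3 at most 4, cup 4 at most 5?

Without the upper bounds there are C(9,3) = 84 ways to split 6 among 4 cups.
Subtract solutions that violate a single cap (substitute x_i' = x_i − (cap_i+1)): x_1 ≥ 6 gives C(3,3) = 1; x_2 ≥ 6 gives C(3,3) = 1; x_3 ≥ 5 gives C(4,3) = 4; x_4 ≥ 6 gives C(3,3) = 1. Together 7.
No two caps can be exceeded simultaneously, so the pair terms are all 0.
By inclusion–exclusion the count is 84 − 7 + 0 = 77.

77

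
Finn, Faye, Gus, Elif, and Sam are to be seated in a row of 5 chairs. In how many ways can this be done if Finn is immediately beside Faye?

Glue Finn and Faye into one block (2 internal orders), leaving 4 units to arrange in a row.
That gives 2 × 4! = 2 × 24 = 48.

48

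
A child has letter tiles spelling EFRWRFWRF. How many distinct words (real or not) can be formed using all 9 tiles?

5040

The 9 letters of EFRWRFWRF have repeats: F appearing 3 times, R appearing 3 times, and W appearing twice.
So there are 9! / (3!·3!·2!) = 5040 distinguishable arrangements.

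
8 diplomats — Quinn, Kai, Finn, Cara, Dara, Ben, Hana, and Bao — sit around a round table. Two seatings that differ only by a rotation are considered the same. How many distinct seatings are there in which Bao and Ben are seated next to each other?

Treat {Bao, Ben} as one unit (2 internal orders) and seat the resulting 7 units around the table: (6)! circular arrangements.
So 2 × (6)! = 2 × 720 = 1440.

1440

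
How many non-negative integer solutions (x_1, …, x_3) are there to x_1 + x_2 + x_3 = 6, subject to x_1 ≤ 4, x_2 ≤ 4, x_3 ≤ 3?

Without the upper bounds there are C(8,2) = 28 ways to split 6 among 3 variables.
Subtract solutions that violate a single cap (substitute x_i' = x_i − (cap_i+1)): x_1 ≥ 5 gives C(3,2) = 3; x_2 ≥ 5 gives C(3,2) = 3; x_3 ≥ 4 gives C(4,2) = 6. Together 12.
No two caps can be exceeded simultaneously, so the pair terms are all 0.
By inclusion–exclusion the count is 28 − 12 + 0 = 16.

16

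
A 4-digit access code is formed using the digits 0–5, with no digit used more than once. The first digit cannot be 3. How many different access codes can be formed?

300

The first digit has 6−1 = 5 choices (anything except 3).
The remaining 3 digits are filled from the other 5 symbols without repetition: 5 × 4 × 3 = 60.
Total: 5 × 60 = 300.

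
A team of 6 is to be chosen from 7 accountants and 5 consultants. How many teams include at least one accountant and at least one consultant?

917

Unrestricted: C(12,6) = 924 ways to pick any 6 of the 12.
Selections missing a whole group: no accountants → C(5,6) = 0; no consultants → C(7,6) = 7.
Both groups omitted at once is impossible, so 924 − 7 = 917.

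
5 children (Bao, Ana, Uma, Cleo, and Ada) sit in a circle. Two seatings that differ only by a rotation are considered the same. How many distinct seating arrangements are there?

24

Seat Bao anywhere (absorbing the rotational symmetry), then permute the other 4: (4)! = 24.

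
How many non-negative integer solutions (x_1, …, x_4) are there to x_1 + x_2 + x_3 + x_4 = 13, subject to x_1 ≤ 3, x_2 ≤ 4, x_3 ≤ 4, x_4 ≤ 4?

10

Ignoring the caps, the number of non-negative solutions to x_1+…+x_4 = 13 is C(16,3) = 560.
Subtract solutions that violate a single cap (substitute x_i' = x_i − (cap_i+1)): x_1 ≥ 4 gives C(12,3) = 220; x_2 ≥ 5 gives C(11,3) = 165; x_3 ≥ 5 gives C(11,3) = 165; x_4 ≥ 5 gives C(11,3) = 165. Together 715.
Add back pairs where two caps are both exceeded: 35 + 35 + 35 + 20 + 20 + 20 = 165.
By inclusion–exclusion the count is 560 − 715 + 165 = 10.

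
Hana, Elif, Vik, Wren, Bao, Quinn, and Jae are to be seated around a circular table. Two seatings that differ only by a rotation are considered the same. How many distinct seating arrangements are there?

720

Around a circle, 7 distinct people have 7!/7 = (6)! = 720 rotationally distinct seatings.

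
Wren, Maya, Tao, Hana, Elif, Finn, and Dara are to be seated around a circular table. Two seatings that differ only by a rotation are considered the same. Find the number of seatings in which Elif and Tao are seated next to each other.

240

Glue Elif and Tao into a block (2 internal orders). Seating 6 units around a circle gives (5)! arrangements.
So 2 × (5)! = 2 × 120 = 240.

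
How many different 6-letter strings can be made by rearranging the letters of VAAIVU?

Letter multiplicities in VAAIVU: A×2, I×1, U×1, V×2.
Dividing 6! = 720 by 2!·2! = 4 for the repeated letters gives 180.

180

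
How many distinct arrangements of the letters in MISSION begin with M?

Fix M in the first position and arrange the remaining 6 letters.
Those 6 letters have I appearing twice and S appearing twice, giving (6)!/(2!·2!) = 180.

180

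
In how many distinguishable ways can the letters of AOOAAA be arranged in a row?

Letter multiplicities in AOOAAA: A×4, O×2.
Dividing 6! = 720 by 4!·2! = 48 for the repeated letters gives 15.

15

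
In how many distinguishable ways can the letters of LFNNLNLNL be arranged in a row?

LFNNLNLNL has 9 letters with L appearing 4 times and N appearing 4 times.
So there are 9! / (4!·4!) = 630 distinguishable arrangements.

630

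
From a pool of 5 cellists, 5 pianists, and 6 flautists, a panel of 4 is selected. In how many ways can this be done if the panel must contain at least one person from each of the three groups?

975

With no constraint there are C(16,4) = 1820 possible selections.
Selections missing a whole group: no cellists → C(11,4) = 330; no pianists → C(11,4) = 330; no flautists → C(10,4) = 210.
Add back selections omitting two groups (i.e. drawn from a single group): C(5,4) + C(5,4) + C(6,4) = 25.
By inclusion–exclusion: 1820 − 870 + 25 = 975.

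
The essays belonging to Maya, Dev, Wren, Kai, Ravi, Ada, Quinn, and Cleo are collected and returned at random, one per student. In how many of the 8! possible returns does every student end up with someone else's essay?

Let Aᵢ be the assignments in which student i gets their own essay. We want the size of the complement of A₁∪…∪A_8.
By inclusion–exclusion this is Σ_{j=0}^{8} (−1)^j C(8,j)·(8−j)!.
Computing: 40320 − 40320 + 20160 − 6720 + 1680 − 336 + 56 − 8 + 1 = 14833.

14833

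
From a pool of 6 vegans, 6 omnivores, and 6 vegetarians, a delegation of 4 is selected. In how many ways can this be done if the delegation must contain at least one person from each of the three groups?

Total 4-person selections from all 18: C(18,4) = 3060.
Selections missing a whole group: no vegans → C(12,4) = 495; no omnivores → C(12,4) = 495; no vegetarians → C(12,4) = 495.
Add back selections omitting two groups (i.e. drawn from a single group): C(6,4) + C(6,4) + C(6,4) = 45.
By inclusion–exclusion: 3060 − 1485 + 45 = 1620.

1620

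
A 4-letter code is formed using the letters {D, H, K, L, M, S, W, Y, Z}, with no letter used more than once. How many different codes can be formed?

3024

Choose and order 4 of the 9 symbols: the first letter has 9 options, the next 8, then 7, 6.
9 × 8 × 7 × 6 = 3024.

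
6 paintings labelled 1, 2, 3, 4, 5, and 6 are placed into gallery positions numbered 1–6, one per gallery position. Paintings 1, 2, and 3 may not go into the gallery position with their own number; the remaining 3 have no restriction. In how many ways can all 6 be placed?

Let Aᵢ (for i ∈ {1, 2, 3}) be the placements that put painting i in its forbidden gallery position. Any j of these fix j positions, leaving (6−j)! ways to fill the rest, and there are C(3,j) ways to pick which j.
By inclusion–exclusion, the number of valid placements is Σ_{j=0}^{3} (−1)^j C(3,j)·(6−j)!.
Computing: 720 − 360 + 72 − 6 = 426.

426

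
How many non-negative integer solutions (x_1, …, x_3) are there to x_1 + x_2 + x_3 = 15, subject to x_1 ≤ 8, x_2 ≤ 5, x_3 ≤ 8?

Without the upper bounds there are C(17,2) = 136 ways to split 15 among 3 variables.
Subtract solutions that violate a single cap (substitute x_i' = x_i − (cap_i+1)): x_1 ≥ 9 gives C(8,2) = 28; x_2 ≥ 6 gives C(11,2) = 55; x_3 ≥ 9 gives C(8,2) = 28. Together 111.
Add back pairs where two caps are both exceeded: 1 + 0 + 1 = 2.
By inclusion–exclusion the count is 136 − 111 + 2 = 27.

27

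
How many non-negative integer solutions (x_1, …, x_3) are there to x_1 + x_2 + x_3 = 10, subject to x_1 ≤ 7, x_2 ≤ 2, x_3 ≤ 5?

Without the upper bounds there are C(12,2) = 66 ways to split 10 among 3 variables.
Subtract solutions that violate a single cap (substitute x_i' = x_i − (cap_i+1)): x_1 ≥ 8 gives C(4,2) = 6; x_2 ≥ 3 gives C(9,2) = 36; x_3 ≥ 6 gives C(6,2) = 15. Together 57.
Add back pairs where two caps are both exceeded: 0 + 0 + 3 = 3.
By inclusion–exclusion the count is 66 − 57 + 3 = 12.

12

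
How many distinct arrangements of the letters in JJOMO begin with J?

12

With the first slot taken by J, it remains to arrange the other 4 letters (JOMO).
Those 4 letters have O appearing twice, giving (4)!/(2!) = 12.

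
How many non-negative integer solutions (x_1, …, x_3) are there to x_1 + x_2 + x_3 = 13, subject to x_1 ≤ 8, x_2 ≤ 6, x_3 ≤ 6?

34

Without the upper bounds there are C(15,2) = 105 ways to split 13 among 3 variables.
Subtract solutions that violate a single cap (substitute x_i' = x_i − (cap_i+1)): x_1 ≥ 9 gives C(6,2) = 15; x_2 ≥ 7 gives C(8,2) = 28; x_3 ≥ 7 gives C(8,2) = 28. Together 71.
No two caps can be exceeded simultaneously, so the pair terms are all 0.
By inclusion–exclusion the count is 105 − 71 + 0 = 34.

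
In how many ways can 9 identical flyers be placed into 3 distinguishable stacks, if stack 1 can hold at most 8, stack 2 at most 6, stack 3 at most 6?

42

By stars and bars, unrestricted non-negative solutions to x_1+…+x_3 = 9 number C(9+2,2) = 55.
Subtract solutions that violate a single cap (substitute x_i' = x_i − (cap_i+1)): x_1 ≥ 9 gives C(2,2) = 1; x_2 ≥ 7 gives C(4,2) = 6; x_3 ≥ 7 gives C(4,2) = 6. Together 13.
No two caps can be exceeded simultaneously, so the pair terms are all 0.
By inclusion–exclusion the count is 55 − 13 + 0 = 42.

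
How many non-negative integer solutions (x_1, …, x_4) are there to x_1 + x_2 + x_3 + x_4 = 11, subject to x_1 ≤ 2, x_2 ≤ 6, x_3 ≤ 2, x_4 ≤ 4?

Without the upper bounds there are C(14,3) = 364 ways to split 11 among 4 variables.
Subtract solutions that violate a single cap (substitute x_i' = x_i − (cap_i+1)): x_1 ≥ 3 gives C(11,3) = 165; x_2 ≥ 7 gives C(7,3) = 35; x_3 ≥ 3 gives C(11,3) = 165; x_4 ≥ 5 gives C(9,3) = 84. Together 449.
Add back pairs where two caps are both exceeded: 4 + 56 + 20 + 4 + 0 + 20 = 104.
Subtract triples: 0 + 0 + 1 + 0 = 1.
By inclusion–exclusion the count is 364 − 449 + 104 − 1 = 18.

18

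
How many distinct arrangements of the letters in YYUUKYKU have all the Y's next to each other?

Treat the 3 copies of Y as a single block. The multiset to arrange is then {YYY, K, K, U, U, U}, 6 items in all.
That gives (6)!/(3!·2!) = 60 arrangements.

60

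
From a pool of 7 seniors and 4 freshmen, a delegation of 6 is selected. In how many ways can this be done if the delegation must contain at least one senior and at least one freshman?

With no constraint there are C(11,6) = 462 possible selections.
Subtract selections that omit an entire group: no seniors → C(4,6) = 0; no freshmen → C(7,6) = 7.
Both groups omitted at once is impossible, so 462 − 7 = 455.

455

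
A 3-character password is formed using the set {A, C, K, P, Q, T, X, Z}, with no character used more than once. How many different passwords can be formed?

This is a permutation of 3 out of 8: P(8,3) = 8!/5!.
That product is 8 × 7 × 6 = 336.

336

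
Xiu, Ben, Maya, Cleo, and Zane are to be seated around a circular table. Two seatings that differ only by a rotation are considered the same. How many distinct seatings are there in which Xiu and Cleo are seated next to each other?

Glue Xiu and Cleo into a block (2 internal orders). Seating 4 units around a circle gives (3)! arrangements.
So 2 × (3)! = 2 × 6 = 12.

12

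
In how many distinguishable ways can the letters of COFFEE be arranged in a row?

COFFEE has 6 letters with E appearing twice and F appearing twice.
So there are 6! / (2!·2!) = 180 distinguishable arrangements.

180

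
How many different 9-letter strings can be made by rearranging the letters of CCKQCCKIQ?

3780

Letter multiplicities in CCKQCCKIQ: C×4, I×1, K×2, Q×2.
The number of distinct arrangements is 9!/(4!·2!·2!) = 362880/96 = 3780.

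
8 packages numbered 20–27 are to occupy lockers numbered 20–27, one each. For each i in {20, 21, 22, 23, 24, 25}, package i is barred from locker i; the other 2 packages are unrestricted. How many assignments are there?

18806

Let Aᵢ (for 20 ≤ i ≤ 25) be the placements that put package i in its forbidden locker. Any j of these fix j positions, leaving (8−j)! ways to fill the rest, and there are C(6,j) ways to pick which j.
By inclusion–exclusion, the number of valid placements is Σ_{j=0}^{6} (−1)^j C(6,j)·(8−j)!.
Computing: 40320 − 30240 + 10800 − 2400 + 360 − 36 + 2 = 18806.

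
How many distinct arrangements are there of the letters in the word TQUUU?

TQUUU has 5 letters with U appearing 3 times.
The number of distinct arrangements is 5!/(3!) = 120/6 = 20.

20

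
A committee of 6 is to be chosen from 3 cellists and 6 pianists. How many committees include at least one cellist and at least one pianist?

With no constraint there are C(9,6) = 84 possible selections.
Selections missing a whole group: no cellists → C(6,6) = 1; no pianists → C(3,6) = 0.
Both groups omitted at once is impossible, so 84 − 1 = 83.

83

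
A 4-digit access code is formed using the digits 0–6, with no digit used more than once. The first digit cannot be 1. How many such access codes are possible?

720

The first digit has 7−1 = 6 choices (anything except 1).
The remaining 3 digits are filled from the other 6 symbols without repetition: 6 × 5 × 4 = 120.
Total: 6 × 120 = 720.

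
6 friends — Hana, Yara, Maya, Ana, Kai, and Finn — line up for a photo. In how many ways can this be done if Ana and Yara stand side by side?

Glue Ana and Yara into one block (2 internal orders), leaving 5 units to arrange in a row.
That gives 2 × 5! = 2 × 120 = 240.

240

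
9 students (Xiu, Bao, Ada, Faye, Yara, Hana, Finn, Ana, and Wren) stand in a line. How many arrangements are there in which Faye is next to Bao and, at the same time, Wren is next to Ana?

Treat {Faye,Bao} as one block (2 orders) and {Wren,Ana} as another (2 orders).
That leaves 7 units to arrange: 2 × 2 × 7! = 4 × 5040 = 20160.

20160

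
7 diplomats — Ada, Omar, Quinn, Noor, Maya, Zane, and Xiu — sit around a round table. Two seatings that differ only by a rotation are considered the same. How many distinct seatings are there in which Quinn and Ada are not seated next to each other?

480

Without the restriction there are (6)! = 720 seatings.
Those with Quinn next to Ada: fuse the pair into one unit and seat 6 units around a circle — 2·(5)! = 240.
Subtracting, 720 − 240 = 480.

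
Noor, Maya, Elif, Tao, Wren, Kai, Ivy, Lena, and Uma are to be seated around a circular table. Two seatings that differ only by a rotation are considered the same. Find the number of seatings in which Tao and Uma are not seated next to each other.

30240

Without the restriction there are (8)! = 40320 seatings.
Seatings with Tao beside Uma: treat them as a block with 2 internal orders, giving 2 × (7)! = 10080.
Subtracting, 40320 − 10080 = 30240.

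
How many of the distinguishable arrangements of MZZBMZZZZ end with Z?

168

Fix Z in the last position and arrange the remaining 8 letters.
Those 8 letters have M appearing twice and Z appearing 5 times, giving (8)!/(5!·2!) = 168.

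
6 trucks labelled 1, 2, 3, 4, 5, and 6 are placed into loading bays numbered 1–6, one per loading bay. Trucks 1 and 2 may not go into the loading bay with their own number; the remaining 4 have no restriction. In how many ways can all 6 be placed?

504

Let Aᵢ (for i ∈ {1, 2}) be the placements that put truck i in its forbidden loading bay. Any j of these fix j positions, leaving (6−j)! ways to fill the rest, and there are C(2,j) ways to pick which j.
By inclusion–exclusion, the number of valid placements is Σ_{j=0}^{2} (−1)^j C(2,j)·(6−j)!.
Computing: 720 − 240 + 24 = 504.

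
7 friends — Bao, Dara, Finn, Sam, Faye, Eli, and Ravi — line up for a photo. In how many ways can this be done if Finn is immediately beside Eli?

1440

Treat {Finn, Eli} as a single unit. There are 6 units to order, and the pair itself can be ordered 2 ways.
So the count is 2·(6)! = 1440.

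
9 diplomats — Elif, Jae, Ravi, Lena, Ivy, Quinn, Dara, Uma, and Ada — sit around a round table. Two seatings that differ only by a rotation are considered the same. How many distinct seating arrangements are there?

40320

Around a circle, 9 distinct people have 9!/9 = (8)! = 40320 rotationally distinct seatings.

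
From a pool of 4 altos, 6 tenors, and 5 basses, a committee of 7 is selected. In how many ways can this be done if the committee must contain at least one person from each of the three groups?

Unrestricted: C(15,7) = 6435 ways to pick any 7 of the 15.
Subtract selections that omit an entire group: no altos → C(11,7) = 330; no tenors → C(9,7) = 36; no basses → C(10,7) = 120.
Add back selections omitting two groups (i.e. drawn from a single group): C(4,7) + C(6,7) + C(5,7) = 0.
By inclusion–exclusion: 6435 − 486 + 0 = 5949.

5949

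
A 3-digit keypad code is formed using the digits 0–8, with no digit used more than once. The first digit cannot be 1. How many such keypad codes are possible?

448

The first digit has 9−1 = 8 choices (anything except 1).
The remaining 2 digits are filled from the other 8 symbols without repetition: 8 × 7 = 56.
Total: 8 × 56 = 448.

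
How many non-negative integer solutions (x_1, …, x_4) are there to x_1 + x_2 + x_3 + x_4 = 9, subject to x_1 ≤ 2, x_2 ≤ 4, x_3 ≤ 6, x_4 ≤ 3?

Without the upper bounds there are C(12,3) = 220 ways to split 9 among 4 variables.
Subtract solutions that violate a single cap (substitute x_i' = x_i − (cap_i+1)): x_1 ≥ 3 gives C(9,3) = 84; x_2 ≥ 5 gives C(7,3) = 35; x_3 ≥ 7 gives C(5,3) = 10; x_4 ≥ 4 gives C(8,3) = 56. Together 185.
Add back pairs where two caps are both exceeded: 4 + 0 + 10 + 0 + 1 + 0 = 15.
By inclusion–exclusion the count is 220 − 185 + 15 = 50.

50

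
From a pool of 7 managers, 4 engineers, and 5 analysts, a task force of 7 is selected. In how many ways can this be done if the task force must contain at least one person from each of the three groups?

10283

Total 7-person selections from all 16: C(16,7) = 11440.
Selections missing a whole group: no managers → C(9,7) = 36; no engineers → C(12,7) = 792; no analysts → C(11,7) = 330.
Add back selections omitting two groups (i.e. drawn from a single group): C(7,7) + C(4,7) + C(5,7) = 1.
By inclusion–exclusion: 11440 − 1158 + 1 = 10283.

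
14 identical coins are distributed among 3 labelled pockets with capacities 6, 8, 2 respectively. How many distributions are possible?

Without the upper bounds there are C(16,2) = 120 ways to split 14 among 3 pockets.
Subtract solutions that violate a single cap (substitute x_i' = x_i − (cap_i+1)): x_1 ≥ 7 gives C(9,2) = 36; x_2 ≥ 9 gives C(7,2) = 21; x_3 ≥ 3 gives C(13,2) = 78. Together 135.
Add back pairs where two caps are both exceeded: 0 + 15 + 6 = 21.
By inclusion–exclusion the count is 120 − 135 + 21 = 6.

6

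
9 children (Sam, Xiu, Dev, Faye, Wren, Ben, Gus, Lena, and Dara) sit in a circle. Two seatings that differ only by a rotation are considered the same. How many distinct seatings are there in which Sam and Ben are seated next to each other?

Glue Sam and Ben into a block (2 internal orders). Seating 8 units around a circle gives (7)! arrangements.
So 2 × (7)! = 2 × 5040 = 10080.

10080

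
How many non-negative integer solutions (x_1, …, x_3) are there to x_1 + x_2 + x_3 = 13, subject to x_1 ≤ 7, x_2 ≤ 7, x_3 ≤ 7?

42

By stars and bars, unrestricted non-negative solutions to x_1+…+x_3 = 13 number C(13+2,2) = 105.
Subtract solutions that violate a single cap (substitute x_i' = x_i − (cap_i+1)): x_1 ≥ 8 gives C(7,2) = 21; x_2 ≥ 8 gives C(7,2) = 21; x_3 ≥ 8 gives C(7,2) = 21. Together 63.
No two caps can be exceeded simultaneously, so the pair terms are all 0.
By inclusion–exclusion the count is 105 − 63 + 0 = 42.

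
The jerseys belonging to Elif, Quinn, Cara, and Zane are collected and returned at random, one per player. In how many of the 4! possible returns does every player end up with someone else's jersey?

Count assignments avoiding every fixed point. For any j of the 4 players fixed to their old jersey, the other 4−j can be arranged in (4−j)! ways.
By inclusion–exclusion this is Σ_{j=0}^{4} (−1)^j C(4,j)·(4−j)!.
Computing: 24 − 24 + 12 − 4 + 1 = 9.

9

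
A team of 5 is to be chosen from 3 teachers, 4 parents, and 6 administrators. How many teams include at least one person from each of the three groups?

Total 5-person selections from all 13: C(13,5) = 1287.
Selections missing a whole group: no teachers → C(10,5) = 252; no parents → C(9,5) = 126; no administrators → C(7,5) = 21.
Add back selections omitting two groups (i.e. drawn from a single group): C(3,5) + C(4,5) + C(6,5) = 6.
By inclusion–exclusion: 1287 − 399 + 6 = 894.

894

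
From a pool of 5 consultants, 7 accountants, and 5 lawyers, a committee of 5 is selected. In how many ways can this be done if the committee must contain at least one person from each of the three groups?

4375

With no constraint there are C(17,5) = 6188 possible selections.
Subtract selections that omit an entire group: no consultants → C(12,5) = 792; no accountants → C(10,5) = 252; no lawyers → C(12,5) = 792.
Add back selections omitting two groups (i.e. drawn from a single group): C(5,5) + C(7,5) + C(5,5) = 23.
By inclusion–exclusion: 6188 − 1836 + 23 = 4375.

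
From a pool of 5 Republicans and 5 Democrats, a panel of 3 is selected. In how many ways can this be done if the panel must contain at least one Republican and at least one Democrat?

100

Unrestricted: C(10,3) = 120 ways to pick any 3 of the 10.
Subtract selections that omit an entire group: no Republicans → C(5,3) = 10; no Democrats → C(5,3) = 10.
Both groups omitted at once is impossible, so 120 − 20 = 100.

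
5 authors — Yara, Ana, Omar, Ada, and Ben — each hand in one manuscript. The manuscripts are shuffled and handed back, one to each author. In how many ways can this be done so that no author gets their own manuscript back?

This is the derangement count D_5: permutations of 5 items with no fixed point.
By inclusion–exclusion this is Σ_{j=0}^{5} (−1)^j C(5,j)·(5−j)!.
Computing: 120 − 120 + 60 − 20 + 5 − 1 = 44.

44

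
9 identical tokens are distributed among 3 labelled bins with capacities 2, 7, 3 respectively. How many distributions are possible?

Ignoring the caps, the number of non-negative solutions to x_1+…+x_3 = 9 is C(11,2) = 55.
Subtract solutions that violate a single cap (substitute x_i' = x_i − (cap_i+1)): x_1 ≥ 3 gives C(8,2) = 28; x_2 ≥ 8 gives C(3,2) = 3; x_3 ≥ 4 gives C(7,2) = 21. Together 52.
Add back pairs where two caps are both exceeded: 0 + 6 + 0 = 6.
By inclusion–exclusion the count is 55 − 52 + 6 = 9.

9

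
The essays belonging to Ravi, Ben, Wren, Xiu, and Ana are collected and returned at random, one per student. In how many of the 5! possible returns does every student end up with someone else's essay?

This is the derangement count D_5: permutations of 5 items with no fixed point.
By inclusion–exclusion this is Σ_{j=0}^{5} (−1)^j C(5,j)·(5−j)!.
Computing: 120 − 120 + 60 − 20 + 5 − 1 = 44.

44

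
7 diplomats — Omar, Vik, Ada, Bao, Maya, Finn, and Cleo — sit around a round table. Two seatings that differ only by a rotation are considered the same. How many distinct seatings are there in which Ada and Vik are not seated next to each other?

Without the restriction there are (6)! = 720 seatings.
Seatings with Ada beside Vik: treat them as a block with 2 internal orders, giving 2 × (5)! = 240.
Subtracting, 720 − 240 = 480.

480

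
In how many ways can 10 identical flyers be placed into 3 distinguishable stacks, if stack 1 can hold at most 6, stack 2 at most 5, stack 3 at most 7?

35

Ignoring the caps, the number of non-negative solutions to x_1+…+x_3 = 10 is C(12,2) = 66.
Subtract solutions that violate a single cap (substitute x_i' = x_i − (cap_i+1)): x_1 ≥ 7 gives C(5,2) = 10; x_2 ≥ 6 gives C(6,2) = 15; x_3 ≥ 8 gives C(4,2) = 6. Together 31.
No two caps can be exceeded simultaneously, so the pair terms are all 0.
By inclusion–exclusion the count is 66 − 31 + 0 = 35.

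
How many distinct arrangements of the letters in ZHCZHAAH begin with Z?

Fix Z in the first position and arrange the remaining 7 letters.
Those 7 letters have A appearing twice and H appearing 3 times, giving (7)!/(3!·2!) = 420.

420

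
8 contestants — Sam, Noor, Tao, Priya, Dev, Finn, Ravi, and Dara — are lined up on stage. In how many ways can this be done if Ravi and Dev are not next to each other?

There are 8! = 40320 arrangements in all. If Ravi and Dev are adjacent, merging them into one block gives 2·(7)! = 10080 arrangements.
So 40320 − 10080 = 30240 arrangements keep them apart.

30240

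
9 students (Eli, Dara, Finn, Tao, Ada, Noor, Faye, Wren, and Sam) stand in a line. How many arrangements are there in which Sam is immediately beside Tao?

80640

Place the 7 others and the Sam-Tao pair as 8 objects in a line; the pair has 2 internal arrangements.
So the count is 2·(8)! = 80640.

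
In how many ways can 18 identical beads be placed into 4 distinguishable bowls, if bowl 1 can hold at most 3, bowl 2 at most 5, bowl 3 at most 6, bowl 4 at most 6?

10

Ignoring the caps, the number of non-negative solutions to x_1+…+x_4 = 18 is C(21,3) = 1330.
Subtract solutions that violate a single cap (substitute x_i' = x_i − (cap_i+1)): x_1 ≥ 4 gives C(17,3) = 680; x_2 ≥ 6 gives C(15,3) = 455; x_3 ≥ 7 gives C(14,3) = 364; x_4 ≥ 7 gives C(14,3) = 364. Together 1863.
Add back pairs where two caps are both exceeded: 165 + 120 + 120 + 56 + 56 + 35 = 552.
Subtract triples: 4 + 4 + 1 + 0 = 9.
By inclusion–exclusion the count is 1330 − 1863 + 552 − 9 = 10.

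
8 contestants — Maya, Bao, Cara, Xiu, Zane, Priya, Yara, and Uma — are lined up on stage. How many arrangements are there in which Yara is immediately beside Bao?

10080

Treat {Yara, Bao} as a single unit. There are 7 units to order, and the pair itself can be ordered 2 ways.
So the count is 2·(7)! = 10080.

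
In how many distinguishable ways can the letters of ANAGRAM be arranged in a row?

840

ANAGRAM has 7 letters with A appearing 3 times.
The number of distinct arrangements is 7!/(3!) = 5040/6 = 840.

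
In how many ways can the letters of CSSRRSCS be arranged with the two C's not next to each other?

Total arrangements of CSSRRSCS: 8!/(4!·2!·2!) = 420.
If the two C's are adjacent, glue them into one block, leaving 7 items to arrange: (7)!/(4!·2!) = 105 ways.
Hence 420 − 105 = 315.

315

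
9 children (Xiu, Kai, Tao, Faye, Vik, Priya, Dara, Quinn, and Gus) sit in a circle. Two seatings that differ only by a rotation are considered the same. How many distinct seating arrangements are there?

40320

Around a circle, 9 distinct people have 9!/9 = (8)! = 40320 rotationally distinct seatings.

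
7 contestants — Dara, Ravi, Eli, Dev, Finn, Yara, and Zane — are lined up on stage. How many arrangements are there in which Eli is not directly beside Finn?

3600

There are 7! = 5040 arrangements in all. If Eli and Finn are adjacent, merging them into one block gives 2·(6)! = 1440 arrangements.
So 5040 − 1440 = 3600 arrangements keep them apart.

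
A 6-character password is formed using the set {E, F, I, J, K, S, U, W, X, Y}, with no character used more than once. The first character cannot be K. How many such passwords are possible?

136080

The first character has 10−1 = 9 choices (anything except K).
The remaining 5 characters are filled from the other 9 symbols without repetition: 9 × 8 × 7 × 6 × 5 = 15120.
Total: 9 × 15120 = 136080.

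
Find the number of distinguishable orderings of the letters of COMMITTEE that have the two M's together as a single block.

10080

Treat the 2 copies of M as a single block. The multiset to arrange is then {MM, C, E, E, I, O, T, T}, 8 items in all.
That gives (8)!/(2!·2!) = 10080 arrangements.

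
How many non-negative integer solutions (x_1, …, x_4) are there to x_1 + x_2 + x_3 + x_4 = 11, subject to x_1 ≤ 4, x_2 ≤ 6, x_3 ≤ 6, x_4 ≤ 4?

130

Without the upper bounds there are C(14,3) = 364 ways to split 11 among 4 variables.
Subtract solutions that violate a single cap (substitute x_i' = x_i − (cap_i+1)): x_1 ≥ 5 gives C(9,3) = 84; x_2 ≥ 7 gives C(7,3) = 35; x_3 ≥ 7 gives C(7,3) = 35; x_4 ≥ 5 gives C(9,3) = 84. Together 238.
Add back pairs where two caps are both exceeded: 0 + 0 + 4 + 0 + 0 + 0 = 4.
By inclusion–exclusion the count is 364 − 238 + 4 = 130.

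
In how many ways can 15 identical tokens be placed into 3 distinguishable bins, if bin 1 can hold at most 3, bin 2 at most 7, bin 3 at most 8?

By stars and bars, unrestricted non-negative solutions to x_1+…+x_3 = 15 number C(15+2,2) = 136.
Subtract solutions that violate a single cap (substitute x_i' = x_i − (cap_i+1)): x_1 ≥ 4 gives C(13,2) = 78; x_2 ≥ 8 gives C(9,2) = 36; x_3 ≥ 9 gives C(8,2) = 28. Together 142.
Add back pairs where two caps are both exceeded: 10 + 6 + 0 = 16.
By inclusion–exclusion the count is 136 − 142 + 16 = 10.

10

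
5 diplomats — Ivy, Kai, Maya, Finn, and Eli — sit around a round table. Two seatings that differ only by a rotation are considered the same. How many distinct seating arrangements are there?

24

Seat Ivy anywhere (absorbing the rotational symmetry), then permute the other 4: (4)! = 24.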